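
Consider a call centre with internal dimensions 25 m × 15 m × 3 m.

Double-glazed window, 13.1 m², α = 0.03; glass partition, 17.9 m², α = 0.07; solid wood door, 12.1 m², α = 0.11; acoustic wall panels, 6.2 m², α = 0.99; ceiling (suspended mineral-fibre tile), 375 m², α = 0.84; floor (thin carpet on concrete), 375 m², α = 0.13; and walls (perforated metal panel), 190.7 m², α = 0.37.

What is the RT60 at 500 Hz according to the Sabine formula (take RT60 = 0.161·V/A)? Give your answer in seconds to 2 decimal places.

0.41 sec

Equivalent absorption area: A = 13.1·0.03 + 17.9·0.07 + 12.1·0.11 + 6.2·0.99 + 375·0.84 + 375·0.13 + 190.7·0.37 = 443.424 m².
Room volume: 1125 m³.
RT60 = 0.161 · V / A = 0.161 × 1125 / 443.424 = 0.41 s.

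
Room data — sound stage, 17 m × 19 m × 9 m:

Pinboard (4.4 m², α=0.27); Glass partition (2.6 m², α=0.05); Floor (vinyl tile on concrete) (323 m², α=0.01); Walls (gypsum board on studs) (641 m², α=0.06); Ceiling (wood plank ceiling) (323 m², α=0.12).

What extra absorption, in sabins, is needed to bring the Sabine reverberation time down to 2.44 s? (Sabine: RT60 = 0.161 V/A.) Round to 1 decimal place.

Equivalent absorption area: A₁ = 4.4*0.27 + 2.6*0.05 + 323*0.01 + 641*0.06 + 323*0.12 = 81.768 m².
For T = 2.44 s, need A₂ = 0.161·V/T = 0.161·2907/2.44 = 191.814 sabins.
Shortfall: 191.814 − 81.768 = 110.0 sabins.

110.0 sabins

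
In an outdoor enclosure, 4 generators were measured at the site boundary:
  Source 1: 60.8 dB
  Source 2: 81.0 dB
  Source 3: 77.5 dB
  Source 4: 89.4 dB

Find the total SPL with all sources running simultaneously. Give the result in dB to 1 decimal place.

90.2 dB

Sum in the linear (power) domain: Σ 10^(Lᵢ/10) = 10^(60.8/10) + 10^(81.0/10) + 10^(77.5/10) + 10^(89.4/10) = 1.054e+09.
Back to dB: 10·log₁₀ Σ = 90.2 dB.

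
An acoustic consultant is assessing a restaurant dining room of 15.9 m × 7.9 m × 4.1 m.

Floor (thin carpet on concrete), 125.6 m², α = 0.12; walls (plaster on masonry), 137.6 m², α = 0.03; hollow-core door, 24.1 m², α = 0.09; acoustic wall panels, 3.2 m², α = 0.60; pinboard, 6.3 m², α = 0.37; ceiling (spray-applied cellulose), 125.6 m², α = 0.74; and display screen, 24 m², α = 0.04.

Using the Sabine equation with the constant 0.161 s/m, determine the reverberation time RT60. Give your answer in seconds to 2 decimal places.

0.69 s

Equivalent absorption area: A = 125.6*0.12 + 137.6*0.03 + 24.1*0.09 + 3.2*0.60 + 6.3*0.37 + 125.6*0.74 + 24*0.04 = 119.524 m².
Room volume: 515.001 m³.
Sabine: RT60 = 0.161 × 515.001 / 119.524 = 0.69 s.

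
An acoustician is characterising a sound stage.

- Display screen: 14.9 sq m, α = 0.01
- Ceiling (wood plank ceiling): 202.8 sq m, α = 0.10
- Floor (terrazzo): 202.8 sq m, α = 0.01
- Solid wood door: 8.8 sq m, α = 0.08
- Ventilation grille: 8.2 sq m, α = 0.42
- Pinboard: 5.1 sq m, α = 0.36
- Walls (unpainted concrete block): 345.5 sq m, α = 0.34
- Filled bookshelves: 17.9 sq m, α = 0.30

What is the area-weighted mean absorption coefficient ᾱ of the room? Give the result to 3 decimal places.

0.188

S = Σ Sᵢ = 14.9 + 202.8 + 202.8 + 8.8 + 8.2 + 5.1 + 345.5 + 17.9 = 806.0 sq m.
Σ(Sᵢαᵢ) = 14.9×0.01 + 202.8×0.10 + 202.8×0.01 + 8.8×0.08 + 8.2×0.42 + 5.1×0.36 + 345.5×0.34 + 17.9×0.30 = 151.281.
ᾱ = A/S = 0.188.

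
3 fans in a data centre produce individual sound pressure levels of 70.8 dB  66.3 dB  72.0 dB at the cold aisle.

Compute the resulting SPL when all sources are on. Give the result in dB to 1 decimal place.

Σ 10^(Lᵢ/10) = 3.214e+07.
Back to dB: 10·log₁₀ Σ = 75.1 dB.

75.1 dB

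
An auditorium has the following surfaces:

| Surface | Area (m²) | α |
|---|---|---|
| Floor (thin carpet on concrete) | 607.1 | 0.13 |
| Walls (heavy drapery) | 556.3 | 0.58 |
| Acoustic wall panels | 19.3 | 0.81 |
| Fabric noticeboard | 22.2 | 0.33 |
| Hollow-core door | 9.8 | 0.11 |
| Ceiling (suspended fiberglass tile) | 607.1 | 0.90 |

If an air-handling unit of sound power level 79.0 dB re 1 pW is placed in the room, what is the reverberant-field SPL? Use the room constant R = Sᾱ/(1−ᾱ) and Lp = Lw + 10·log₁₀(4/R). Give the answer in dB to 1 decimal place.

A = 972.004 sabins; S = 1821.8 m².
ᾱ = 0.5335, so room constant R = A/(1−ᾱ) = 2083.610 m².
Lp = 79.0 + 10·log₁₀(4/2083.610) = 79.0 + (-27.17) = 51.8 dB.

51.8 dB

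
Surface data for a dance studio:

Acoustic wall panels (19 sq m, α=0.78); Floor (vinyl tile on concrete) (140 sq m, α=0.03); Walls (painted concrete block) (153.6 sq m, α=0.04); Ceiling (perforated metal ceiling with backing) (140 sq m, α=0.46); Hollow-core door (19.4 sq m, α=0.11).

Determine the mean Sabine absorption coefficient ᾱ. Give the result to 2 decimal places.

0.19

S = Σ Sᵢ = 19 + 140 + 153.6 + 140 + 19.4 = 472.0 sq m.
A = 19·0.78 + 140·0.03 + 153.6·0.04 + 140·0.46 + 19.4·0.11 = 91.698 sabins.
ᾱ = A/S = 0.19.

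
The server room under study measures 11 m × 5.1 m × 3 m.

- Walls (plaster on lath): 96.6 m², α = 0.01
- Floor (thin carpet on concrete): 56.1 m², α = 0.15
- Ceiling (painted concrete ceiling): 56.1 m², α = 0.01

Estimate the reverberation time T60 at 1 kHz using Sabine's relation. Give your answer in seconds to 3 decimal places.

Total absorption A = 96.6·0.01 + 56.1·0.15 + 56.1·0.01
  = 0.966 + 8.415 + 0.561 = 9.942 m² sabins.
V = 11·5.1·3 = 168.3 m³.
T = 0.161 V/A = 0.161·168.3/9.942 = 2.725 s.

2.725 s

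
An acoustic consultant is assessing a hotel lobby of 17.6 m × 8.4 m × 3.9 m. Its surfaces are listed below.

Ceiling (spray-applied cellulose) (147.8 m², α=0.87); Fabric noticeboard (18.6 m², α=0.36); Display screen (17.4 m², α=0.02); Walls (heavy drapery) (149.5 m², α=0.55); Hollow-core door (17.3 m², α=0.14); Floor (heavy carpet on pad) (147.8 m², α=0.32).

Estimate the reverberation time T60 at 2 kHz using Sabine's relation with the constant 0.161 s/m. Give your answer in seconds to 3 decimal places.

0.347 seconds

Total absorption A = 147.8·0.87 + 18.6·0.36 + 17.4·0.02 + 149.5·0.55 + 17.3·0.14 + 147.8·0.32
  = 128.586 + 6.696 + 0.348 + 82.225 + 2.422 + 47.296 = 267.573 m² sabins.
V = 17.6·8.4·3.9 = 576.576 m³.
Sabine: RT60 = 0.161 × 576.576 / 267.573 = 0.347 s.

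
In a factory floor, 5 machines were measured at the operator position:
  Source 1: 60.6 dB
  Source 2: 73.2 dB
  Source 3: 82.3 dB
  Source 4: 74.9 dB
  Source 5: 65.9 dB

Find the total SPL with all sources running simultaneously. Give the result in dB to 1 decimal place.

Converting to relative power and adding: 10^(60.6/10) + 10^(73.2/10) + 10^(82.3/10) + 10^(74.9/10) + 10^(65.9/10) = 2.267e+08.
Back to dB: 10·log₁₀ Σ = 83.6 dB.

83.6 dB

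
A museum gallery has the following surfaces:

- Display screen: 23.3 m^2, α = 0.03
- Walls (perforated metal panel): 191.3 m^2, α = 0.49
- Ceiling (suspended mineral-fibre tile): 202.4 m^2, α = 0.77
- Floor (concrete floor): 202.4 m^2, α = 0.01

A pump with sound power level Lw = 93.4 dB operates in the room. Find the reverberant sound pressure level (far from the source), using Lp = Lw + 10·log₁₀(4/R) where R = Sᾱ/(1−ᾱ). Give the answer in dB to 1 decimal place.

Σ(Sᵢαᵢ) = 23.3·0.03 + 191.3·0.49 + 202.4·0.77 + 202.4·0.01 = 252.308; total area S = 619.4 m^2.
ᾱ = 0.4073, so room constant R = A/(1−ᾱ) = 425.693 m^2.
Lp = Lw + 10 log₁₀(4/R) = 93.4 -20.27 = 73.1 dB.

73.1 dB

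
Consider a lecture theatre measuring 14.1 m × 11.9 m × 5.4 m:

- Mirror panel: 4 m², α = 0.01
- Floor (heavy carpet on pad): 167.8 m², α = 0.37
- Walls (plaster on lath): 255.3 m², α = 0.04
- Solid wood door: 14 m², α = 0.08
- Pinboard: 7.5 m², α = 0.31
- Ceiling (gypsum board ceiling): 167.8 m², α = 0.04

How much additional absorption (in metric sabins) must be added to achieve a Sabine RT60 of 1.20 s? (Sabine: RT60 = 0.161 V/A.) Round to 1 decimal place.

39.1 sabins

Summing Sᵢαᵢ: 0.040 + 62.086 + 10.212 + 1.120 + 2.325 + 6.712 → A₁ = 82.495 sabins.
For T = 1.20 s, need A₂ = 0.161·V/T = 0.161·906.066/1.20 = 121.564 sabins.
ΔA = A₂ − A₁ = 121.564 − 82.495 = 39.1 sabins.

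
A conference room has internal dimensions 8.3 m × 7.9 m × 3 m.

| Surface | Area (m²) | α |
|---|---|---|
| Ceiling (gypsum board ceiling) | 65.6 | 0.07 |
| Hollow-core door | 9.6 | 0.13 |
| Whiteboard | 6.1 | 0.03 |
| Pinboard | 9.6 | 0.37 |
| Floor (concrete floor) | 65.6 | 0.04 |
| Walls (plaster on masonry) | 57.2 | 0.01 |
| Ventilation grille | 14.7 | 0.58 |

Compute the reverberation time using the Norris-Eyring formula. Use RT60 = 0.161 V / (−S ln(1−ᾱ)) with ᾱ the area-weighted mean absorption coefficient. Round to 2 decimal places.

1.42 s

S = Σ Sᵢ = 228.4 m².
Absorption A = 65.6×0.07 + 9.6×0.13 + 6.1×0.03 + 9.6×0.37 + 65.6×0.04 + 57.2×0.01 + 14.7×0.58 = 21.297 sabins.
Mean coefficient ᾱ = A/S = 0.0932.
Eyring denominator: −S ln(1−ᾱ) = 22.345.
V = 8.3 × 7.9 × 3 = 196.71 m³.
RT60 = 0.161 × 196.71 / 22.345 = 1.42 s.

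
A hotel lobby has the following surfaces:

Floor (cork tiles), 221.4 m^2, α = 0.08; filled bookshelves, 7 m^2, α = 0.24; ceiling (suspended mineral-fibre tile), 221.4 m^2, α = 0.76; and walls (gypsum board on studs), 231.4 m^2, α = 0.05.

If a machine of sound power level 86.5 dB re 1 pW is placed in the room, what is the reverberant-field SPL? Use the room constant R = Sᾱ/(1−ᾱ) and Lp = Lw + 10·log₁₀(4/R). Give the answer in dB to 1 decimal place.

68.0 dB

Σ(Sᵢαᵢ) = 221.4×0.08 + 7×0.24 + 221.4×0.76 + 231.4×0.05 = 199.226; total area S = 681.2 m^2.
ᾱ = 199.226/681.2 = 0.2925; R = Sᾱ/(1−ᾱ) = 199.226/(1−0.2925) = 281.592 m^2.
Lp = Lw + 10 log₁₀(4/R) = 86.5 -18.48 = 68.0 dB.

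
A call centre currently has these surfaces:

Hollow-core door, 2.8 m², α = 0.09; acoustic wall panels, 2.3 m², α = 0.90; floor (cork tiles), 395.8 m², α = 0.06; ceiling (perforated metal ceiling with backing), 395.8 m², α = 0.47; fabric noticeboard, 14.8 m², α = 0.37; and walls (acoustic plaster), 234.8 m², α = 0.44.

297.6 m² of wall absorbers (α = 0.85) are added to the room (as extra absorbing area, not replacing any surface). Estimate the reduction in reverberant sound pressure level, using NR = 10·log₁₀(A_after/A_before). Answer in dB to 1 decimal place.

A_before = Σ Sᵢαᵢ = 2.8*0.09 + 2.3*0.90 + 395.8*0.06 + 395.8*0.47 + 14.8*0.37 + 234.8*0.44 = 320.884 sabins.
Treatment contributes 297.6·0.85 = 252.960 sabins.
A_after = 320.884 + 252.960 = 573.844 sabins.
Reduction = 10 log₁₀(A_after/A_before) = 10 log₁₀(1.7883) = 2.5 dB.

2.5 dB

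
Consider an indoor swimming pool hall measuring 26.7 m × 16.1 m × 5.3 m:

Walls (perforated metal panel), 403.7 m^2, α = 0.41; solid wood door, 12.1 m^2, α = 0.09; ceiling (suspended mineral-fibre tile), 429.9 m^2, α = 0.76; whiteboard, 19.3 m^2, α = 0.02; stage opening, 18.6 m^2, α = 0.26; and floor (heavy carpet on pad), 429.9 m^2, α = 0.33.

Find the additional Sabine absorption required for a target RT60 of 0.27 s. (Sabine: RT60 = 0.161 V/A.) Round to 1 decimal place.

Total absorption A₁ = 403.7·0.41 + 12.1·0.09 + 429.9·0.76 + 19.3·0.02 + 18.6·0.26 + 429.9·0.33
  = 165.517 + 1.089 + 326.724 + 0.386 + 4.836 + 141.867 = 640.419 m^2 sabins.
V = 2278.311 m³. Required absorption A₂ = 0.161 × 2278.311 / 0.27 = 1358.548 sabins.
Shortfall: 1358.548 − 640.419 = 718.1 sabins.

718.1 sabins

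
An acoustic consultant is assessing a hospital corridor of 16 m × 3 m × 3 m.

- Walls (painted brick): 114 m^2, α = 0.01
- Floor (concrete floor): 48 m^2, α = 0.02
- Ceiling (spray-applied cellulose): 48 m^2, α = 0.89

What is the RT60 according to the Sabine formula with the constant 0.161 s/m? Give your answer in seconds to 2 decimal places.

Summing Sᵢαᵢ: 1.140 + 0.960 + 42.720 → A = 44.820 sabins.
Room volume: 144 m³.
RT60 = 0.161 · V / A = 0.161 × 144 / 44.820 = 0.52 s.

0.52 s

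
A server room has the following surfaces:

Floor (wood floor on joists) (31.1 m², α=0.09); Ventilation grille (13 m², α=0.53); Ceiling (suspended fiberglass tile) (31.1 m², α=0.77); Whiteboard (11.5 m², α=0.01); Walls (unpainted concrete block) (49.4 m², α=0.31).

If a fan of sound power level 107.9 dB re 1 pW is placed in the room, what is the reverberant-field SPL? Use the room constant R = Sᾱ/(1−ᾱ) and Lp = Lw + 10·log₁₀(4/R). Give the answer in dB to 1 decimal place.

95.1 dB

Σ(Sᵢαᵢ) = 31.1·0.09 + 13·0.53 + 31.1·0.77 + 11.5·0.01 + 49.4·0.31 = 49.065; total area S = 136.1 m².
ᾱ = 0.3605, so room constant R = A/(1−ᾱ) = 76.724 m².
Lp = 107.9 + 10·log₁₀(4/76.724) = 107.9 + (-12.83) = 95.1 dB.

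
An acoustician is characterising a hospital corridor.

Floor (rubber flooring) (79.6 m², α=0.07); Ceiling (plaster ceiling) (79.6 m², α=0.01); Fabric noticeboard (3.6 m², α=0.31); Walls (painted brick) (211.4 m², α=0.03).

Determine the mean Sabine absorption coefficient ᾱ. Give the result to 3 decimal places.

0.037

S = Σ Sᵢ = 79.6 + 79.6 + 3.6 + 211.4 = 374.2 m².
A = 79.6*0.07 + 79.6*0.01 + 3.6*0.31 + 211.4*0.03 = 13.826 sabins.
ᾱ = A/S = 0.037.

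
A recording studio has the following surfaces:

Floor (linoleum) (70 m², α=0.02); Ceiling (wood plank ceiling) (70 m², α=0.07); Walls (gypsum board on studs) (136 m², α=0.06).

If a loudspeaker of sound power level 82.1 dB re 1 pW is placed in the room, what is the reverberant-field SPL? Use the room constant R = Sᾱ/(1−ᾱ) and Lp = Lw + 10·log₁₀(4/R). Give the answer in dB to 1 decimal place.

Σ(Sᵢαᵢ) = 70×0.02 + 70×0.07 + 136×0.06 = 14.460; total area S = 276.0 m².
ᾱ = 0.0524, so room constant R = A/(1−ᾱ) = 15.260 m².
Lp = 82.1 + 10·log₁₀(4/15.260) = 82.1 + (-5.81) = 76.3 dB.

76.3 dB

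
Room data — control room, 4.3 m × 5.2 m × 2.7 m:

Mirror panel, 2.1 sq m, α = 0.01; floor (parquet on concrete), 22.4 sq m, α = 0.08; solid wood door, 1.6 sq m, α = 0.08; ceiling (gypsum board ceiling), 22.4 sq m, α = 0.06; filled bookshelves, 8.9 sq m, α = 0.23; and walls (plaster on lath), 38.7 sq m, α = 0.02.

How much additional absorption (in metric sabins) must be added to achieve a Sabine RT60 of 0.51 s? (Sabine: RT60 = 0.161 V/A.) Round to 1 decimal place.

13.0 sabins

Summing Sᵢαᵢ: 0.021 + 1.792 + 0.128 + 1.344 + 2.047 + 0.774 → A₁ = 6.106 sabins.
Target A₂ = 0.161·60.372/0.51 = 19.059 sabins (V = 60.372 m³).
Additional absorption ΔA = 19.059 − 6.106 = 13.0 sabins.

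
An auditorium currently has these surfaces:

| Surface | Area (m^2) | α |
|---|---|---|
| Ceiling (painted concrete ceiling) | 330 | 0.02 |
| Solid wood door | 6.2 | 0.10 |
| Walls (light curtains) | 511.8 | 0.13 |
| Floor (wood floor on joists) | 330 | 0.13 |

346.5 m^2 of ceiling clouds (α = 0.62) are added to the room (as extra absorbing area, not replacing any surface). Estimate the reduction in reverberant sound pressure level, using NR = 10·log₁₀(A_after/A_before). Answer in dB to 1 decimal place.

Equivalent absorption area: A_before = 330×0.02 + 6.2×0.10 + 511.8×0.13 + 330×0.13 = 116.654 m^2.
Treatment contributes 346.5·0.62 = 214.830 sabins.
A_after = 116.654 + 214.830 = 331.484 sabins.
Reduction = 10 log₁₀(A_after/A_before) = 10 log₁₀(2.8416) = 4.5 dB.

4.5 dB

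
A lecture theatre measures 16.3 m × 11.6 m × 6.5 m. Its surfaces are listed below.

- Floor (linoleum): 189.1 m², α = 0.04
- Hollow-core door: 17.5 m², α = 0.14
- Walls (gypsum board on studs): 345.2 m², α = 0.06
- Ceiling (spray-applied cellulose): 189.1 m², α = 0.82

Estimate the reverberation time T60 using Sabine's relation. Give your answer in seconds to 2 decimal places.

1.07 seconds

Summing Sᵢαᵢ: 7.564 + 2.450 + 20.712 + 155.062 → A = 185.788 sabins.
V = 16.3·11.6·6.5 = 1229.02 m³.
RT60 = 0.161 · V / A = 0.161 × 1229.02 / 185.788 = 1.07 s.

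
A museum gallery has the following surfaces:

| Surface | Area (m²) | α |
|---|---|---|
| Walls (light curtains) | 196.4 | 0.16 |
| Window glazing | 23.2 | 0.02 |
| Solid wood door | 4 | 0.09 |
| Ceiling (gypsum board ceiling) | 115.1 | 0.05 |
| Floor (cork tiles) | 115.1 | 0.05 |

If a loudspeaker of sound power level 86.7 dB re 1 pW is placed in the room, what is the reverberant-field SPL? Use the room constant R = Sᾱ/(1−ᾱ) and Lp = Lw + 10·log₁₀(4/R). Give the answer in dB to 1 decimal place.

75.9 dB

Σ(Sᵢαᵢ) = 196.4·0.16 + 23.2·0.02 + 4·0.09 + 115.1·0.05 + 115.1·0.05 = 43.758; total area S = 453.8 m².
ᾱ = 0.0964, so room constant R = A/(1−ᾱ) = 48.426 m².
Lp = 86.7 + 10·log₁₀(4/48.426) = 86.7 + (-10.83) = 75.9 dB.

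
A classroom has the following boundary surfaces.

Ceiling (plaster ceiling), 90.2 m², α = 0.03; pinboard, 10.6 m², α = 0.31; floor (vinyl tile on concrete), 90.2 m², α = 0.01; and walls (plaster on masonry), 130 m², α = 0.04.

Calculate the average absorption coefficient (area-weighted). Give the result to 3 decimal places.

S = Σ Sᵢ = 90.2 + 10.6 + 90.2 + 130 = 321.0 m².
Weighted sum Σ Sα = 12.094.
ᾱ = A/S = 0.038.

0.038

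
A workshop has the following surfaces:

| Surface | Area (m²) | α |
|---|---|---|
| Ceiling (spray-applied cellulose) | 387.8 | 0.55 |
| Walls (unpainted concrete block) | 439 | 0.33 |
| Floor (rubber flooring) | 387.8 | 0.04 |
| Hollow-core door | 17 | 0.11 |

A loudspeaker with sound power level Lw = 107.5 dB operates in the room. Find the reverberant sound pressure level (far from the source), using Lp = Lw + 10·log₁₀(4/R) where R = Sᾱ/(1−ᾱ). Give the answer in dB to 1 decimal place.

86.2 dB

A = 375.542 sabins; S = 1231.6 m².
ᾱ = 375.542/1231.6 = 0.3049; R = Sᾱ/(1−ᾱ) = 375.542/(1−0.3049) = 540.270 m².
Lp = Lw + 10 log₁₀(4/R) = 107.5 -21.31 = 86.2 dB.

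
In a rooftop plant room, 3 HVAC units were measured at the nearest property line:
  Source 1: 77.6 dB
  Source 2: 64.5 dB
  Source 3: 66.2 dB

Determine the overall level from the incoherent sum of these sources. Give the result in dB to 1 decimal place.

78.1 dB

Σ 10^(Lᵢ/10) = 6.453e+07.
Combined level = 10 log₁₀(6.453e+07) = 78.1 dB.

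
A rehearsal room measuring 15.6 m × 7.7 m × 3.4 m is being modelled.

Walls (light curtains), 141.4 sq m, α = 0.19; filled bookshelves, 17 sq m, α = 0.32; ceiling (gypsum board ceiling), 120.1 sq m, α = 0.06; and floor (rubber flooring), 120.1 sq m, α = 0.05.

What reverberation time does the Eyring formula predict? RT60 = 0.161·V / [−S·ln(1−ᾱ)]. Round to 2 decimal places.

S = Σ Sᵢ = 398.6 sq m.
Σ(Sᵢαᵢ) = 141.4×0.19 + 17×0.32 + 120.1×0.06 + 120.1×0.05 = 45.517.
ᾱ = 45.517 / 398.6 = 0.1142.
−S·ln(1−ᾱ) = −398.6 × ln(1 − 0.1142) = 48.336.
V = 15.6 × 7.7 × 3.4 = 408.408 m³.
T = 0.161·V/[−S·ln(1−ᾱ)] = 0.161·408.408/48.336 = 1.36 s.

1.36 seconds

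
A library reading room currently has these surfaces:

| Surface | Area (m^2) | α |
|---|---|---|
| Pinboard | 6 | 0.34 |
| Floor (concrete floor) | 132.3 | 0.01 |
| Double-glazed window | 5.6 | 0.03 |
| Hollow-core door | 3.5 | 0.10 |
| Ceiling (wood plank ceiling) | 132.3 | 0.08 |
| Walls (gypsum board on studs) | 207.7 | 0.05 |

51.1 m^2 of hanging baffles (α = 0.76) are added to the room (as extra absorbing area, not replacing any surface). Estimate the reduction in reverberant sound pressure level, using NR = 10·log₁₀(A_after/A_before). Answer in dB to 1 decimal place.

4.1 dB

Equivalent absorption area: A_before = 6*0.34 + 132.3*0.01 + 5.6*0.03 + 3.5*0.10 + 132.3*0.08 + 207.7*0.05 = 24.850 m^2.
Treatment contributes 51.1·0.76 = 38.836 sabins.
New total A_after = 63.686 sabins.
NR = 10·log₁₀(63.686/24.850) = 4.1 dB.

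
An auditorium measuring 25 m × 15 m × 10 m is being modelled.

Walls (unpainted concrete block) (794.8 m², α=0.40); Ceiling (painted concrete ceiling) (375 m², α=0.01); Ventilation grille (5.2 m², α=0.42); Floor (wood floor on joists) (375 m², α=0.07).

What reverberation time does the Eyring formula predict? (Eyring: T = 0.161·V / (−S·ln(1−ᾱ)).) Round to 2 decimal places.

S = Σ Sᵢ = 1550.0 m².
Σ(Sᵢαᵢ) = 794.8·0.40 + 375·0.01 + 5.2·0.42 + 375·0.07 = 350.104.
ᾱ = 350.104 / 1550.0 = 0.2259.
−S·ln(1−ᾱ) = −1550.0 × ln(1 − 0.2259) = 396.884.
V = 25 × 15 × 10 = 3750 m³.
RT60 = 0.161 × 3750 / 396.884 = 1.52 s.

1.52 s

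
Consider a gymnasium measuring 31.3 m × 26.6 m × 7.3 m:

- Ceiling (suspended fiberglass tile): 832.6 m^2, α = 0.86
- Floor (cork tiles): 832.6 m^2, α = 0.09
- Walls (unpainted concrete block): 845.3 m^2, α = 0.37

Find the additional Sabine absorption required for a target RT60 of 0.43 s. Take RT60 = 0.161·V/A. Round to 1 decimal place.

Summing Sᵢαᵢ: 716.036 + 74.934 + 312.761 → A₁ = 1103.731 sabins.
Target A₂ = 0.161·6077.834/0.43 = 2275.654 sabins (V = 6077.834 m³).
Shortfall: 2275.654 − 1103.731 = 1171.9 sabins.

1171.9 sabins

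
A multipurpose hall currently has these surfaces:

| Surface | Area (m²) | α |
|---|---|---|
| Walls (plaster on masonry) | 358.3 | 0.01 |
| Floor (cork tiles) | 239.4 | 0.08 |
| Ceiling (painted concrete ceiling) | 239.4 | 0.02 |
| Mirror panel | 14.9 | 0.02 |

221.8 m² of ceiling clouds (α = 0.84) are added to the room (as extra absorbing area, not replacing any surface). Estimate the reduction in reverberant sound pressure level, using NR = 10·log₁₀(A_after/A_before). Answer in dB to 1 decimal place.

8.9 dB

Equivalent absorption area: A_before = 358.3·0.01 + 239.4·0.08 + 239.4·0.02 + 14.9·0.02 = 27.821 m².
Treatment contributes 221.8·0.84 = 186.312 sabins.
A_after = 27.821 + 186.312 = 214.133 sabins.
NR = 10·log₁₀(214.133/27.821) = 8.9 dB.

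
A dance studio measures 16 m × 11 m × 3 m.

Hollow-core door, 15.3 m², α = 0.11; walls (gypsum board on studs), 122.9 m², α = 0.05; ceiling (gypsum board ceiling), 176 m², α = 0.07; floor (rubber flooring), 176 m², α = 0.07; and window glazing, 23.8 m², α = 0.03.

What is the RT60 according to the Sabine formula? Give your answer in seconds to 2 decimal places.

Equivalent absorption area: A = 15.3*0.11 + 122.9*0.05 + 176*0.07 + 176*0.07 + 23.8*0.03 = 33.182 m².
Room volume: 528 m³.
Sabine: RT60 = 0.161 × 528 / 33.182 = 2.56 s.

2.56 s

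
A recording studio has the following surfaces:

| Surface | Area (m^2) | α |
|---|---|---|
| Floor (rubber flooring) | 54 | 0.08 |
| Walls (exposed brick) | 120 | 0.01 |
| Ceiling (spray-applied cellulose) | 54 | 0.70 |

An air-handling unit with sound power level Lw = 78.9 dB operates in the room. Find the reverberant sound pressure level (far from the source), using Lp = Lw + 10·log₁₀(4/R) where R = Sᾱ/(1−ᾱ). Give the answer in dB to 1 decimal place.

67.6 dB

A = 43.320 sabins; S = 228.0 m^2.
ᾱ = 0.1900, so room constant R = A/(1−ᾱ) = 53.481 m^2.
Lp = 78.9 + 10·log₁₀(4/53.481) = 78.9 + (-11.26) = 67.6 dB.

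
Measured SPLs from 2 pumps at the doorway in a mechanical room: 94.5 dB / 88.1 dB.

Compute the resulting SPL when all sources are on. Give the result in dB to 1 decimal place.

95.4 dB

Σ 10^(Lᵢ/10) = 3.464e+09.
Back to dB: 10·log₁₀ Σ = 95.4 dB.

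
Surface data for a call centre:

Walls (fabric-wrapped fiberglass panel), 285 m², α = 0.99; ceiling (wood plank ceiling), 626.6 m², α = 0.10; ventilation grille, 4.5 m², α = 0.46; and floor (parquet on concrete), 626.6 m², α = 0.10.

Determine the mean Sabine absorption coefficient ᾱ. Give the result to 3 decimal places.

S = Σ Sᵢ = 285 + 626.6 + 4.5 + 626.6 = 1542.7 m².
Weighted sum Σ Sα = 409.540.
ᾱ = 409.540 / 1542.7 = 0.265.

0.265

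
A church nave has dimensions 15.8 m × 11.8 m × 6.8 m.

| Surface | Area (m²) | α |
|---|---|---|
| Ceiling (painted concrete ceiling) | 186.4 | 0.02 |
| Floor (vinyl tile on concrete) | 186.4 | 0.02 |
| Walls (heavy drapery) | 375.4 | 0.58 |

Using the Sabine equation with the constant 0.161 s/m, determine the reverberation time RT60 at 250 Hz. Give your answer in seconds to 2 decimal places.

0.91 sec

Summing Sᵢαᵢ: 3.728 + 3.728 + 217.732 → A = 225.188 sabins.
Room volume: 1267.792 m³.
T = 0.161 V/A = 0.161·1267.792/225.188 = 0.91 s.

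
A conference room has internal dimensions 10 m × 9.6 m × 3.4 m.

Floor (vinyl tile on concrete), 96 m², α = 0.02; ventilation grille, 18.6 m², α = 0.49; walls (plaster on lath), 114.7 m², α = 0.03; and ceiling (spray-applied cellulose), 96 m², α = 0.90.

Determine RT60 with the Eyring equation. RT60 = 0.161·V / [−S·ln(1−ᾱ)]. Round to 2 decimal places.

Total surface area S = 96 + 18.6 + 114.7 + 96 = 325.3 m².
Absorption A = 96×0.02 + 18.6×0.49 + 114.7×0.03 + 96×0.90 = 100.875 sabins.
ᾱ = 100.875 / 325.3 = 0.3101.
Eyring denominator: −S ln(1−ᾱ) = 120.754.
V = 10 × 9.6 × 3.4 = 326.4 m³.
RT60 = 0.161 × 326.4 / 120.754 = 0.44 s.

0.44 s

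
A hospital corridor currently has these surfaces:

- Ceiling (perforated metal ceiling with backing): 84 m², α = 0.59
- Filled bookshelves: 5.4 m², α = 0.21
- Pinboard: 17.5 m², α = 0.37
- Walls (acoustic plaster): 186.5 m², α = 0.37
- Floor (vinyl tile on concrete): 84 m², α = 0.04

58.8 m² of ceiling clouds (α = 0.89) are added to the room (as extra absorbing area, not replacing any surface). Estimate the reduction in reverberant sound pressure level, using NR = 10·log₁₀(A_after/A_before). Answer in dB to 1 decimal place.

1.5 dB

Total absorption A_before = 84·0.59 + 5.4·0.21 + 17.5·0.37 + 186.5·0.37 + 84·0.04
  = 49.560 + 1.134 + 6.475 + 69.005 + 3.360 = 129.534 m² sabins.
Treatment contributes 58.8·0.89 = 52.332 sabins.
A_after = 129.534 + 52.332 = 181.866 sabins.
Reduction = 10 log₁₀(A_after/A_before) = 10 log₁₀(1.4040) = 1.5 dB.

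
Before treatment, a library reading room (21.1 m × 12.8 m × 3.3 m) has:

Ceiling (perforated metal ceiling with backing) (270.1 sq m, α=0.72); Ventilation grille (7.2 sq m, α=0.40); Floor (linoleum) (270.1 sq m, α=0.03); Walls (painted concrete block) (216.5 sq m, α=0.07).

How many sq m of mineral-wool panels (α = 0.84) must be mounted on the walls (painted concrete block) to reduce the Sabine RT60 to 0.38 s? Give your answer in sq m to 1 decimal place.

203.9

Summing Sᵢαᵢ: 194.472 + 2.880 + 8.103 + 15.155 → A₁ = 220.610 sabins.
Required A₂ = 0.161·891.264/0.38 = 377.614 sabins.
ΔA needed = 377.614 − 220.610 = 157.004 sabins.
Net gain per sq m: Δα = 0.84 − 0.07 = 0.77.
Panel area = 157.004 / 0.77 = 203.9 sq m.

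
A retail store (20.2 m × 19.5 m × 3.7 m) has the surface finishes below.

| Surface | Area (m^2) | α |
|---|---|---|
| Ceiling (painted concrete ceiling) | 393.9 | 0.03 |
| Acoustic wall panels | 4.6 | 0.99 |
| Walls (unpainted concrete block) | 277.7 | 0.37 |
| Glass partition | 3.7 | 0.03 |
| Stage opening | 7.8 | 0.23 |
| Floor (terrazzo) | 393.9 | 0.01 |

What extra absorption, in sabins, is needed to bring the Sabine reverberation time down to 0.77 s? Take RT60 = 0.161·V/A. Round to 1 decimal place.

179.8 sabins

Total absorption A₁ = 393.9·0.03 + 4.6·0.99 + 277.7·0.37 + 3.7·0.03 + 7.8·0.23 + 393.9·0.01
  = 11.817 + 4.554 + 102.749 + 0.111 + 1.794 + 3.939 = 124.964 m^2 sabins.
V = 1457.43 m³. Required absorption A₂ = 0.161 × 1457.43 / 0.77 = 304.735 sabins.
Additional absorption ΔA = 304.735 − 124.964 = 179.8 sabins.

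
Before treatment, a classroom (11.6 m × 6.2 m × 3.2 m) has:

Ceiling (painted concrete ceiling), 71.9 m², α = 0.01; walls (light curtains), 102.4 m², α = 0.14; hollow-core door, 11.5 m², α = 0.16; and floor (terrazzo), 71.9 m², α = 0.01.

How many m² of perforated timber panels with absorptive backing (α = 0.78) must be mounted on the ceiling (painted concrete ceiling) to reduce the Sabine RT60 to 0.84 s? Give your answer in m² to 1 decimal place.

34.4

A₁ = Σ Sᵢαᵢ = 71.9×0.01 + 102.4×0.14 + 11.5×0.16 + 71.9×0.01 = 17.614 sabins.
Required A₂ = 0.161·230.144/0.84 = 44.111 sabins.
ΔA needed = 44.111 − 17.614 = 26.497 sabins.
Each m² of panel replacing the ceiling (painted concrete ceiling) adds (0.78 − 0.01) = 0.77 sabins.
Panel area = 26.497 / 0.77 = 34.4 m².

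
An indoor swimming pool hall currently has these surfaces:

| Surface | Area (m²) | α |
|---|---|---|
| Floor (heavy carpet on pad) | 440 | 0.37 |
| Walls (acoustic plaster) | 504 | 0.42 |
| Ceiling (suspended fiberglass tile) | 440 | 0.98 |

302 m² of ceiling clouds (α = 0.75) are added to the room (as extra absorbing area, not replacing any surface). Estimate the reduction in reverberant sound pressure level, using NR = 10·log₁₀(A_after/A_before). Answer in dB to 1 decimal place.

Total absorption A_before = 440*0.37 + 504*0.42 + 440*0.98
  = 162.800 + 211.680 + 431.200 = 805.680 m² sabins.
Treatment contributes 302·0.75 = 226.500 sabins.
New total A_after = 1032.180 sabins.
NR = 10·log₁₀(1032.180/805.680) = 1.1 dB.

1.1 dB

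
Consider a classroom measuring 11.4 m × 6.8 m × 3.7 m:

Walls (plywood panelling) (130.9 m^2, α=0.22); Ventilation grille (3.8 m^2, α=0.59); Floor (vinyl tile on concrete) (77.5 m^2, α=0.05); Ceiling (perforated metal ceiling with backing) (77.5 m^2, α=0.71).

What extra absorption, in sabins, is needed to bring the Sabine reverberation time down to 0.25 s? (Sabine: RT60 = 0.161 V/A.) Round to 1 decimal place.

Equivalent absorption area: A₁ = 130.9×0.22 + 3.8×0.59 + 77.5×0.05 + 77.5×0.71 = 89.940 m^2.
V = 286.824 m³. Required absorption A₂ = 0.161 × 286.824 / 0.25 = 184.715 sabins.
ΔA = A₂ − A₁ = 184.715 − 89.940 = 94.8 sabins.

94.8 sabins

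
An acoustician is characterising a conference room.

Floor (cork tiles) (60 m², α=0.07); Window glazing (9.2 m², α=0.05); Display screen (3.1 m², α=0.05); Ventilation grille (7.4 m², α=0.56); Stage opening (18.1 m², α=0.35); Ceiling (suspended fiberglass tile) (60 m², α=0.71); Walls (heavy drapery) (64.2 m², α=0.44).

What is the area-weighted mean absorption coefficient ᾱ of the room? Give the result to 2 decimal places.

0.39

Total surface area S = 222.0 m².
A = 60×0.07 + 9.2×0.05 + 3.1×0.05 + 7.4×0.56 + 18.1×0.35 + 60×0.71 + 64.2×0.44 = 86.142 sabins.
ᾱ = 86.142 / 222.0 = 0.39.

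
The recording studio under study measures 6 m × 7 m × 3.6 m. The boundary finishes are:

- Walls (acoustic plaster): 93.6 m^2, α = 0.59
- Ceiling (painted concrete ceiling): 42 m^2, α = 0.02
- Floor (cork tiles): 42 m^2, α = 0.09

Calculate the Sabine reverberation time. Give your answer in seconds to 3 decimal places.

Summing Sᵢαᵢ: 55.224 + 0.840 + 3.780 → A = 59.844 sabins.
Volume V = 6 × 7 × 3.6 = 151.2 m³.
RT60 = 0.161 · V / A = 0.161 × 151.2 / 59.844 = 0.407 s.

0.407 sec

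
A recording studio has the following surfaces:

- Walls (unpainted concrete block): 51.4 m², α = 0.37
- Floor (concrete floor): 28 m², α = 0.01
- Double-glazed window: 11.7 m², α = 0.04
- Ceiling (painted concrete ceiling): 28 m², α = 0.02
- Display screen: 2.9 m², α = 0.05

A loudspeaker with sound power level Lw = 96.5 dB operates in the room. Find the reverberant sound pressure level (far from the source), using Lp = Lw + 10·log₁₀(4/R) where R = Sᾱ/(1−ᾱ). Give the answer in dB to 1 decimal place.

Σ(Sᵢαᵢ) = 51.4·0.37 + 28·0.01 + 11.7·0.04 + 28·0.02 + 2.9·0.05 = 20.471; total area S = 122.0 m².
ᾱ = 0.1678, so room constant R = A/(1−ᾱ) = 24.599 m².
Lp = 96.5 + 10·log₁₀(4/24.599) = 96.5 + (-7.89) = 88.6 dB.

88.6 dB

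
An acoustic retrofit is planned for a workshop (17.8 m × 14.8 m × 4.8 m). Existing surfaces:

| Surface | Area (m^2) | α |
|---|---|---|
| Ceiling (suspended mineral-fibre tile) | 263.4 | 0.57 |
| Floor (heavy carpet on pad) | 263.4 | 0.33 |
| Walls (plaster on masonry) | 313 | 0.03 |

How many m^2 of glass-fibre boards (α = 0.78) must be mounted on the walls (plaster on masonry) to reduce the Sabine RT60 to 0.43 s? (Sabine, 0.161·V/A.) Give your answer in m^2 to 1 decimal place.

Summing Sᵢαᵢ: 150.138 + 86.922 + 9.390 → A₁ = 246.450 sabins.
V = 1264.512 m³. Target absorption A₂ = 0.161 × 1264.512 / 0.43 = 473.457 sabins.
ΔA needed = 473.457 − 246.450 = 227.007 sabins.
Net gain per m^2: Δα = 0.78 − 0.03 = 0.75.
Area = ΔA/Δα = 227.007/0.75 = 302.7 m^2.

302.7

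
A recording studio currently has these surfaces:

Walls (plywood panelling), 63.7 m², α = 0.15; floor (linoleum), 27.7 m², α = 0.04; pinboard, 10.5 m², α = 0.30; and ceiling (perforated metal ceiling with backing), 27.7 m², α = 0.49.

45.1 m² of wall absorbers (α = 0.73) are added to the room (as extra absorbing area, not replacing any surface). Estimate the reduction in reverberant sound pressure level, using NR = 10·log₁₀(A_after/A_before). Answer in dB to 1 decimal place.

3.4 dB

Total absorption A_before = 63.7·0.15 + 27.7·0.04 + 10.5·0.30 + 27.7·0.49
  = 9.555 + 1.108 + 3.150 + 13.573 = 27.386 m² sabins.
Added absorption = 45.1 × 0.73 = 32.923 sabins.
A_after = 27.386 + 32.923 = 60.309 sabins.
Reduction = 10 log₁₀(A_after/A_before) = 10 log₁₀(2.2022) = 3.4 dB.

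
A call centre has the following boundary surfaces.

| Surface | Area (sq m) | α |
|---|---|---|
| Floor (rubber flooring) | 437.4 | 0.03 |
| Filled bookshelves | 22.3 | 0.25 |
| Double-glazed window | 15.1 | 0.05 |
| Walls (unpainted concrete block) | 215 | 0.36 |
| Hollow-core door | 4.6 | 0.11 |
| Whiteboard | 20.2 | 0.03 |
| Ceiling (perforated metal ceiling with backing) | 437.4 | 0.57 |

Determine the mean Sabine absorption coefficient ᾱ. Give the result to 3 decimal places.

0.301

Total surface area S = 1152.0 sq m.
A = 437.4*0.03 + 22.3*0.25 + 15.1*0.05 + 215*0.36 + 4.6*0.11 + 20.2*0.03 + 437.4*0.57 = 347.282 sabins.
ᾱ = 347.282 / 1152.0 = 0.301.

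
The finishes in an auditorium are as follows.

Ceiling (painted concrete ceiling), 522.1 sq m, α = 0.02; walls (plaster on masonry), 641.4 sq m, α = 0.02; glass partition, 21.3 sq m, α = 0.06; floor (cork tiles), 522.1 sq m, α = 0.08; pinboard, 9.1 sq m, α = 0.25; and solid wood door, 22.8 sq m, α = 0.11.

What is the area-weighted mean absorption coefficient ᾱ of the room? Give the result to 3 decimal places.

Total surface area S = 1738.8 sq m.
A = 522.1·0.02 + 641.4·0.02 + 21.3·0.06 + 522.1·0.08 + 9.1·0.25 + 22.8·0.11 = 71.099 sabins.
ᾱ = 71.099 / 1738.8 = 0.041.

0.041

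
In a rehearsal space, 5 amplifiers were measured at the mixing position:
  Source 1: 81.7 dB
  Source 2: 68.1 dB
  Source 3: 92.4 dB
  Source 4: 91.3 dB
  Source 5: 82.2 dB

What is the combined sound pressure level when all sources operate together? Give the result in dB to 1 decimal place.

Σ 10^(Lᵢ/10) = 3.407e+09.
Back to dB: 10·log₁₀ Σ = 95.3 dB.

95.3 dB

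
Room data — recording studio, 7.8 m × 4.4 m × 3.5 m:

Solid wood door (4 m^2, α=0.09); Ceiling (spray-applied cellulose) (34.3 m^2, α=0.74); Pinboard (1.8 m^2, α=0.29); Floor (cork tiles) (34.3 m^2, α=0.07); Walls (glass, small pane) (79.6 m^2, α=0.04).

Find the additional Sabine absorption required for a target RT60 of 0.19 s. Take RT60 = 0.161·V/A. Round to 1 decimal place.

69.9 sabins

Equivalent absorption area: A₁ = 4×0.09 + 34.3×0.74 + 1.8×0.29 + 34.3×0.07 + 79.6×0.04 = 31.849 m^2.
V = 120.12 m³. Required absorption A₂ = 0.161 × 120.12 / 0.19 = 101.786 sabins.
Additional absorption ΔA = 101.786 − 31.849 = 69.9 sabins.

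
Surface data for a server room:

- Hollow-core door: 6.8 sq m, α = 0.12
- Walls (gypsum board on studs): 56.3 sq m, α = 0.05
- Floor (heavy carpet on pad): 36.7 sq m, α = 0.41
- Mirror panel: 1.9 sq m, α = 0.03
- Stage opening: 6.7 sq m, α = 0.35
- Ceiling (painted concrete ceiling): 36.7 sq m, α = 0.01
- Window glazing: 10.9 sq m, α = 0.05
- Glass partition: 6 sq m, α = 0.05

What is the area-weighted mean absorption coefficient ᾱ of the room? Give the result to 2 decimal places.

0.14

Total surface area S = 162.0 sq m.
Σ(Sᵢαᵢ) = 6.8·0.12 + 56.3·0.05 + 36.7·0.41 + 1.9·0.03 + 6.7·0.35 + 36.7·0.01 + 10.9·0.05 + 6·0.05 = 22.292.
ᾱ = 22.292 / 162.0 = 0.14.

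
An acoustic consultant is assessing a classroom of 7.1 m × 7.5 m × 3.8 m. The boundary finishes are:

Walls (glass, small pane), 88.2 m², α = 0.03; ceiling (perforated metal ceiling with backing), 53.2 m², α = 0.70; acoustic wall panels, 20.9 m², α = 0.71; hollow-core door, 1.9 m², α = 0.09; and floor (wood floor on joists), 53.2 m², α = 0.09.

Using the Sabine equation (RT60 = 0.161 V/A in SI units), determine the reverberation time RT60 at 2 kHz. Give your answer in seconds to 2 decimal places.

Equivalent absorption area: A = 88.2*0.03 + 53.2*0.70 + 20.9*0.71 + 1.9*0.09 + 53.2*0.09 = 59.684 m².
Room volume: 202.35 m³.
T = 0.161 V/A = 0.161·202.35/59.684 = 0.55 s.

0.55 s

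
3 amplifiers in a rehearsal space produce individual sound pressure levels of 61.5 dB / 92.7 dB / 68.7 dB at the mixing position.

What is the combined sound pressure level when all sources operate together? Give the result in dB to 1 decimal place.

92.7 dB

Sum in the linear (power) domain: Σ 10^(Lᵢ/10) = 10^(61.5/10) + 10^(92.7/10) + 10^(68.7/10) = 1.871e+09.
L_total = 10·log₁₀(1.871e+09) = 92.7 dB.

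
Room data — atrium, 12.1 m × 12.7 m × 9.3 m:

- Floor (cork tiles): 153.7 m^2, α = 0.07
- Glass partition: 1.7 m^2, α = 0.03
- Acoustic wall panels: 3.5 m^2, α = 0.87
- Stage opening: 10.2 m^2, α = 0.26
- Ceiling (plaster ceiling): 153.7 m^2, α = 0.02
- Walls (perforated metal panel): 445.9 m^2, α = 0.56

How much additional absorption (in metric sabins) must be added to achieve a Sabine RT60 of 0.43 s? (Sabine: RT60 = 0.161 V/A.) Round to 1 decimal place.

265.8 sabins

Equivalent absorption area: A₁ = 153.7×0.07 + 1.7×0.03 + 3.5×0.87 + 10.2×0.26 + 153.7×0.02 + 445.9×0.56 = 269.285 m^2.
Target A₂ = 0.161·1429.131/0.43 = 535.093 sabins (V = 1429.131 m³).
Shortfall: 535.093 − 269.285 = 265.8 sabins.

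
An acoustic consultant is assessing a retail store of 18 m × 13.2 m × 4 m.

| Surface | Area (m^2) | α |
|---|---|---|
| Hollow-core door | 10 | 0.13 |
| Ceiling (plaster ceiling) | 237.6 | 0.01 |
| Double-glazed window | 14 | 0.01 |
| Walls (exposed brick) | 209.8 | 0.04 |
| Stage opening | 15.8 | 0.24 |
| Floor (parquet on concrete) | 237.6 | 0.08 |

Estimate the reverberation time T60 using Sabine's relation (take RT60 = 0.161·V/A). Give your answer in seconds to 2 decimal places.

4.37 sec

Summing Sᵢαᵢ: 1.300 + 2.376 + 0.140 + 8.392 + 3.792 + 19.008 → A = 35.008 sabins.
V = 18·13.2·4 = 950.4 m³.
Sabine: RT60 = 0.161 × 950.4 / 35.008 = 4.37 s.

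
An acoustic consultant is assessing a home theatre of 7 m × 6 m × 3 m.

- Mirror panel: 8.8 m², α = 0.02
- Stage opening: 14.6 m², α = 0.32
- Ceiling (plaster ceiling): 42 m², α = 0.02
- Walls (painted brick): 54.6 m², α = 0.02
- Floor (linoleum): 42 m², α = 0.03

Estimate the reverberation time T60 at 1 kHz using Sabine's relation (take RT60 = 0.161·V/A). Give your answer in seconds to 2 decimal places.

2.52 sec

A = Σ Sᵢαᵢ = 8.8×0.02 + 14.6×0.32 + 42×0.02 + 54.6×0.02 + 42×0.03 = 8.040 sabins.
V = 7·6·3 = 126 m³.
Sabine: RT60 = 0.161 × 126 / 8.040 = 2.52 s.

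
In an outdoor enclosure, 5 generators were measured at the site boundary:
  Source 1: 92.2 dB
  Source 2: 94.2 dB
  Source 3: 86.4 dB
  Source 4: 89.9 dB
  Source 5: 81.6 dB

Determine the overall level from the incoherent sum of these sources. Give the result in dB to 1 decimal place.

97.7 dB

Sum in the linear (power) domain: Σ 10^(Lᵢ/10) = 10^(92.2/10) + 10^(94.2/10) + 10^(86.4/10) + 10^(89.9/10) + 10^(81.6/10) = 5.848e+09.
Combined level = 10 log₁₀(5.848e+09) = 97.7 dB.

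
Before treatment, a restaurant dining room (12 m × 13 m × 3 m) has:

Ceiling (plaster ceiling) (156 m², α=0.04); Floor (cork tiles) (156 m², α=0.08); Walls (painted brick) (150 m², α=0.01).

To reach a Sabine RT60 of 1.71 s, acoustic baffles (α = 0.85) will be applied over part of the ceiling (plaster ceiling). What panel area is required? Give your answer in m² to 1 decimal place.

29.4

Equivalent absorption area: A₁ = 156*0.04 + 156*0.08 + 150*0.01 = 20.220 m².
V = 468 m³. Target absorption A₂ = 0.161 × 468 / 1.71 = 44.063 sabins.
ΔA needed = 44.063 − 20.220 = 23.843 sabins.
Net gain per m²: Δα = 0.85 − 0.04 = 0.81.
Panel area = 23.843 / 0.81 = 29.4 m².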